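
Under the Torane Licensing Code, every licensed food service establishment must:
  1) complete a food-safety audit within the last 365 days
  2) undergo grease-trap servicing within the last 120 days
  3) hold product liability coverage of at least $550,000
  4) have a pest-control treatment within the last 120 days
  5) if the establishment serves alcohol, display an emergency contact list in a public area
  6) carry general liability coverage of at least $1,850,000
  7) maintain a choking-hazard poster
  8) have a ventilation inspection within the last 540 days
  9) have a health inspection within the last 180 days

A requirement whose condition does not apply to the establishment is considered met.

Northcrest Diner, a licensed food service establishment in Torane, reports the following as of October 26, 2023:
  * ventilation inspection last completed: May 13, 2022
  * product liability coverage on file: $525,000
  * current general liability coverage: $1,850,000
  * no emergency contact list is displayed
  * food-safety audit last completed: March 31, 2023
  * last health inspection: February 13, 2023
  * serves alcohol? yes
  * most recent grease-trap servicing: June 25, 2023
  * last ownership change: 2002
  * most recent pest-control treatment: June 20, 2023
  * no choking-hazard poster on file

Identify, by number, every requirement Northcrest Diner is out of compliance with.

1. food-safety audit 209 days ago vs limit 365 → met
2. grease-trap servicing 123 days ago vs limit 120 → not met
3. product liability coverage $525,000 < $550,000 → not met
4. pest-control treatment 128 days ago vs limit 120 → not met
5. condition 'serves alcohol' holds; emergency contact list absent → not met
6. general liability coverage $1,850,000 ≥ $1,850,000 → met
7. choking-hazard poster absent → not met
8. ventilation inspection 531 days ago vs limit 540 → met
9. health inspection 255 days ago vs limit 180 → not met
Not met: 2, 3, 4, 5, 7, 9

2, 3, 4, 5, 7, 9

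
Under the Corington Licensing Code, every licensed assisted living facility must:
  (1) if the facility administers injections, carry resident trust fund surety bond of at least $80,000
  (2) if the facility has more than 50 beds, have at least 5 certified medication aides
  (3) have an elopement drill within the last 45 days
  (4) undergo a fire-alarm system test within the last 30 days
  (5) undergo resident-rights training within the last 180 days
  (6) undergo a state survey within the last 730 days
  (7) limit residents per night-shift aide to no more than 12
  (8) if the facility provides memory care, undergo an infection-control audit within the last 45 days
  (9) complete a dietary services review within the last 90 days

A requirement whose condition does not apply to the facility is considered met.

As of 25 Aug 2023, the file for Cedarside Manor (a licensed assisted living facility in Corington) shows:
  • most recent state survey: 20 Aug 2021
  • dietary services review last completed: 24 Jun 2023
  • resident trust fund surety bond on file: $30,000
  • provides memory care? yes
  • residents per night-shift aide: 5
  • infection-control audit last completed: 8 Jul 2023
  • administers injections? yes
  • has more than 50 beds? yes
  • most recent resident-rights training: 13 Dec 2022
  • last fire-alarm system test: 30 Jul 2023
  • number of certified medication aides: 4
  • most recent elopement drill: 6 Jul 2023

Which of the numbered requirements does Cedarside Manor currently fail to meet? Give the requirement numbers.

1. condition 'administers injections' holds; resident trust fund surety bond $30,000 < $80,000 → not met
2. condition 'has more than 50 beds' holds; certified medication aides 4 < 5 → not met
3. elopement drill 50 days ago vs limit 45 → not met
4. fire-alarm system test 26 days ago vs limit 30 → met
5. resident-rights training 255 days ago vs limit 180 → not met
6. state survey 735 days ago vs limit 730 → not met
7. residents per night-shift aide 5 ≤ 12 → met
8. condition 'provides memory care' holds; infection-control audit 48 days ago vs limit 45 → not met
9. dietary services review 62 days ago vs limit 90 → met
Not met: 1, 2, 3, 5, 6, 8

1, 2, 3, 5, 6, 8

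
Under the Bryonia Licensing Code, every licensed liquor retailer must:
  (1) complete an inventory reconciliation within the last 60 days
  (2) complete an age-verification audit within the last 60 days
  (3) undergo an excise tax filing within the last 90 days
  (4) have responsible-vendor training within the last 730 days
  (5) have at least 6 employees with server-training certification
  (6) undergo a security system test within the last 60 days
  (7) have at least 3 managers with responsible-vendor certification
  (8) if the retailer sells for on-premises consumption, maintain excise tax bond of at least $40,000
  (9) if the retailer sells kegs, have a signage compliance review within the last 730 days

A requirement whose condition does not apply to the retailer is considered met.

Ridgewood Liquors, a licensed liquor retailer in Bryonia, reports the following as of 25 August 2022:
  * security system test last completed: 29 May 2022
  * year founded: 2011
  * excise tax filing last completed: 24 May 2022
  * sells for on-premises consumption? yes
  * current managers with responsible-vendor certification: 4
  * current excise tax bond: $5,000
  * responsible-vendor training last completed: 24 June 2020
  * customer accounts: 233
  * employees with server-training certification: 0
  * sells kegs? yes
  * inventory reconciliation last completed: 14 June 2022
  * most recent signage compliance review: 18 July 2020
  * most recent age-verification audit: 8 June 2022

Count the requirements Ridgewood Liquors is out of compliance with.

1. inventory reconciliation 72 days ago vs limit 60 → not met
2. age-verification audit 78 days ago vs limit 60 → not met
3. excise tax filing 93 days ago vs limit 90 → not met
4. responsible-vendor training 792 days ago vs limit 730 → not met
5. employees with server-training certification 0 < 6 → not met
6. security system test 88 days ago vs limit 60 → not met
7. managers with responsible-vendor certification 4 ≥ 3 → met
8. condition 'sells for on-premises consumption' holds; excise tax bond $5,000 < $40,000 → not met
9. condition 'sells kegs' holds; signage compliance review 768 days ago vs limit 730 → not met
Not met: 8 of 9

8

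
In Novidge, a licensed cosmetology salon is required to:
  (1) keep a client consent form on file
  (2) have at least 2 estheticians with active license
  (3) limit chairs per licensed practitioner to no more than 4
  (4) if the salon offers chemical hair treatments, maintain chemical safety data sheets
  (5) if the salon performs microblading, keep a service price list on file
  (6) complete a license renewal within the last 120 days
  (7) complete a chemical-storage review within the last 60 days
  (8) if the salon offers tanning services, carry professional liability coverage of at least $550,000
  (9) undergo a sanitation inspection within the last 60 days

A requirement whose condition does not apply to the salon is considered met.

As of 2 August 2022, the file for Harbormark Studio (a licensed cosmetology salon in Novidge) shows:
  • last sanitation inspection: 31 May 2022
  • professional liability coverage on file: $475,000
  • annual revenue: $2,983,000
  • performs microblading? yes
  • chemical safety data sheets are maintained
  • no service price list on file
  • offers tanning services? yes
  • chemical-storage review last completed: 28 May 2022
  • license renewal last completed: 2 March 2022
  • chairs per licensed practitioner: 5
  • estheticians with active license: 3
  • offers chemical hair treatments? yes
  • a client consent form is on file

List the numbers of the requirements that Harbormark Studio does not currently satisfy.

3, 5, 6, 7, 8, 9

1. client consent form present → met
2. estheticians with active license 3 ≥ 2 → met
3. chairs per licensed practitioner 5 > 4 → not met
4. condition 'offers chemical hair treatments' holds; chemical safety data sheets present → met
5. condition 'performs microblading' holds; service price list absent → not met
6. license renewal 153 days ago vs limit 120 → not met
7. chemical-storage review 66 days ago vs limit 60 → not met
8. condition 'offers tanning services' holds; professional liability coverage $475,000 < $550,000 → not met
9. sanitation inspection 63 days ago vs limit 60 → not met
Not met: 3, 5, 6, 7, 8, 9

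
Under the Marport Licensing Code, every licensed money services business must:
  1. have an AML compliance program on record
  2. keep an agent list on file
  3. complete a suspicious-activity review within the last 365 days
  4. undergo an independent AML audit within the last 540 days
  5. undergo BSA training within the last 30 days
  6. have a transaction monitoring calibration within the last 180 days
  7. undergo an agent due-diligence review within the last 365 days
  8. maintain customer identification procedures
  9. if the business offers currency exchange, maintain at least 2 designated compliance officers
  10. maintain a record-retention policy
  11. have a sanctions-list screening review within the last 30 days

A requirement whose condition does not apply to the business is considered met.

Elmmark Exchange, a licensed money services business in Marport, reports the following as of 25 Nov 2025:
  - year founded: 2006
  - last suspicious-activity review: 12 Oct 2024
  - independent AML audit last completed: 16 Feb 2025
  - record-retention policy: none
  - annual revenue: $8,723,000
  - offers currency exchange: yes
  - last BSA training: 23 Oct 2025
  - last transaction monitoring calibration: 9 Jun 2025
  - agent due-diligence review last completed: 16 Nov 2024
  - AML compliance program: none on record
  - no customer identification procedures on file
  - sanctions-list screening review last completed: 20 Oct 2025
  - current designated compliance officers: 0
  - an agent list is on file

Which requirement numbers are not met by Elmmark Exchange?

1, 3, 5, 7, 8, 9, 10, 11

1. AML compliance program absent → not met
2. agent list present → met
3. suspicious-activity review 409 days ago vs limit 365 → not met
4. independent AML audit 282 days ago vs limit 540 → met
5. BSA training 33 days ago vs limit 30 → not met
6. transaction monitoring calibration 169 days ago vs limit 180 → met
7. agent due-diligence review 374 days ago vs limit 365 → not met
8. customer identification procedures absent → not met
9. condition 'offers currency exchange' holds; designated compliance officers 0 < 2 → not met
10. record-retention policy absent → not met
11. sanctions-list screening review 36 days ago vs limit 30 → not met
Not met: 1, 3, 5, 7, 8, 9, 10, 11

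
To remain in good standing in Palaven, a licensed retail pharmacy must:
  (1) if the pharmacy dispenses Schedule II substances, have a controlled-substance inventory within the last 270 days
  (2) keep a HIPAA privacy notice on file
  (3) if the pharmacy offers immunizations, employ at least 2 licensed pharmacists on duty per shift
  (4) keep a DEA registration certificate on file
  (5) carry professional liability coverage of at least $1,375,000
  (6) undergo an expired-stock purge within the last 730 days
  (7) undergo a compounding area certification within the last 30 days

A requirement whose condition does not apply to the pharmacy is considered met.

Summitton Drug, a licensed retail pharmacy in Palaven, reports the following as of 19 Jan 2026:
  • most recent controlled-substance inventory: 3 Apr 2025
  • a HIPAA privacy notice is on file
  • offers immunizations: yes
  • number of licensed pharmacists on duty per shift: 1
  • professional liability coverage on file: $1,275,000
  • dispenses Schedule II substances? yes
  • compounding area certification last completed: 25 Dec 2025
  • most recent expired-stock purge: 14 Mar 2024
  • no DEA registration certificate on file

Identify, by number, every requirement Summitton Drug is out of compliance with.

1. condition 'dispenses Schedule II substances' holds; controlled-substance inventory 291 days ago vs limit 270 → not met
2. HIPAA privacy notice present → met
3. condition 'offers immunizations' holds; licensed pharmacists on duty per shift 1 < 2 → not met
4. DEA registration certificate absent → not met
5. professional liability coverage $1,275,000 < $1,375,000 → not met
6. expired-stock purge 676 days ago vs limit 730 → met
7. compounding area certification 25 days ago vs limit 30 → met
Not met: 1, 3, 4, 5

1, 3, 4, 5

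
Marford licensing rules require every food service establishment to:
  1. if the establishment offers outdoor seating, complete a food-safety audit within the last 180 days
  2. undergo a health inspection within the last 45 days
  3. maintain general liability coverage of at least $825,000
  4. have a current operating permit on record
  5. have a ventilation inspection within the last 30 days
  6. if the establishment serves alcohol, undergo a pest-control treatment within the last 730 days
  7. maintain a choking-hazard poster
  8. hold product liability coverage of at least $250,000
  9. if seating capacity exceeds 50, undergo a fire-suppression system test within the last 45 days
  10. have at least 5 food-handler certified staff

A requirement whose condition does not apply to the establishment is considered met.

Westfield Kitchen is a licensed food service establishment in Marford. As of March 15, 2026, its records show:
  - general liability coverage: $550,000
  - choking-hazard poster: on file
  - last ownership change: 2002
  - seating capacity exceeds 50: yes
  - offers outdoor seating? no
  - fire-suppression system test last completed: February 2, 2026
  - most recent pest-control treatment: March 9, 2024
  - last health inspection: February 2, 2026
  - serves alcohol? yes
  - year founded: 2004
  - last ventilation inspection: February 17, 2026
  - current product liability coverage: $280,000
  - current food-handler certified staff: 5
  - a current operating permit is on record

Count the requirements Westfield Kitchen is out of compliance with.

1. condition 'offers outdoor seating' does not hold → requirement n/a → met
2. health inspection 41 days ago vs limit 45 → met
3. general liability coverage $550,000 < $825,000 → not met
4. current operating permit present → met
5. ventilation inspection 26 days ago vs limit 30 → met
6. condition 'serves alcohol' holds; pest-control treatment 736 days ago vs limit 730 → not met
7. choking-hazard poster present → met
8. product liability coverage $280,000 ≥ $250,000 → met
9. condition 'seating capacity exceeds 50' holds; fire-suppression system test 41 days ago vs limit 45 → met
10. food-handler certified staff 5 ≥ 5 → met
Not met: 2 of 10

2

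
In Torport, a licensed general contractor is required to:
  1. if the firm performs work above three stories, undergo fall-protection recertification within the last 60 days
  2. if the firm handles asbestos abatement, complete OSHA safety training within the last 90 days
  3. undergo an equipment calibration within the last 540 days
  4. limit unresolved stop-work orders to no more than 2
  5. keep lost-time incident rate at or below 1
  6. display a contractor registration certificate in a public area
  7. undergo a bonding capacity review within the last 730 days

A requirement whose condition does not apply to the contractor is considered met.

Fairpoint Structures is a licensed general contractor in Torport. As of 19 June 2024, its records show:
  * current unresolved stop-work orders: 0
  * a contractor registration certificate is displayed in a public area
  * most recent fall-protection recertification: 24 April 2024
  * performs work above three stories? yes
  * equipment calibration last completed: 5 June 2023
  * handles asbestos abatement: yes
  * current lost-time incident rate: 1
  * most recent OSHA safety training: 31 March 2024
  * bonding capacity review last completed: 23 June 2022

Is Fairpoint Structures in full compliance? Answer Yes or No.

Yes

1. condition 'performs work above three stories' holds; fall-protection recertification 56 days ago vs limit 60 → met
2. condition 'handles asbestos abatement' holds; OSHA safety training 80 days ago vs limit 90 → met
3. equipment calibration 380 days ago vs limit 540 → met
4. unresolved stop-work orders 0 ≤ 2 → met
5. lost-time incident rate 1 ≤ 1 → met
6. contractor registration certificate present → met
7. bonding capacity review 727 days ago vs limit 730 → met
All met.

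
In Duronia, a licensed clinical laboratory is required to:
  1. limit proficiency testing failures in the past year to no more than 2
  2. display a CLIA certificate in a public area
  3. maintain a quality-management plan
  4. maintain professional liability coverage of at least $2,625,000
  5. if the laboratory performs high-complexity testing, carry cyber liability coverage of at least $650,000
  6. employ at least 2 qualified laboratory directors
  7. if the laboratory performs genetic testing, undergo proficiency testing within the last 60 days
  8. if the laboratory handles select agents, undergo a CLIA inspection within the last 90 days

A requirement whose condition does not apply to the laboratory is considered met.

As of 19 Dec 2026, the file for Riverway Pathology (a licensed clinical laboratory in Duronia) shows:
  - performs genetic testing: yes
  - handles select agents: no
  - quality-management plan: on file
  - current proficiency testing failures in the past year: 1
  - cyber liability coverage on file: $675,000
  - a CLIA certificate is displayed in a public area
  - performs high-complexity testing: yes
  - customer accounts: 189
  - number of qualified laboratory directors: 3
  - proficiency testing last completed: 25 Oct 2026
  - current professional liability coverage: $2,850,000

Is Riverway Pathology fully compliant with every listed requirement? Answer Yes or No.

1. proficiency testing failures in the past year 1 ≤ 2 → met
2. CLIA certificate present → met
3. quality-management plan present → met
4. professional liability coverage $2,850,000 ≥ $2,625,000 → met
5. condition 'performs high-complexity testing' holds; cyber liability coverage $675,000 ≥ $650,000 → met
6. qualified laboratory directors 3 ≥ 2 → met
7. condition 'performs genetic testing' holds; proficiency testing 55 days ago vs limit 60 → met
8. condition 'handles select agents' does not hold → requirement n/a → met
All met.

Yes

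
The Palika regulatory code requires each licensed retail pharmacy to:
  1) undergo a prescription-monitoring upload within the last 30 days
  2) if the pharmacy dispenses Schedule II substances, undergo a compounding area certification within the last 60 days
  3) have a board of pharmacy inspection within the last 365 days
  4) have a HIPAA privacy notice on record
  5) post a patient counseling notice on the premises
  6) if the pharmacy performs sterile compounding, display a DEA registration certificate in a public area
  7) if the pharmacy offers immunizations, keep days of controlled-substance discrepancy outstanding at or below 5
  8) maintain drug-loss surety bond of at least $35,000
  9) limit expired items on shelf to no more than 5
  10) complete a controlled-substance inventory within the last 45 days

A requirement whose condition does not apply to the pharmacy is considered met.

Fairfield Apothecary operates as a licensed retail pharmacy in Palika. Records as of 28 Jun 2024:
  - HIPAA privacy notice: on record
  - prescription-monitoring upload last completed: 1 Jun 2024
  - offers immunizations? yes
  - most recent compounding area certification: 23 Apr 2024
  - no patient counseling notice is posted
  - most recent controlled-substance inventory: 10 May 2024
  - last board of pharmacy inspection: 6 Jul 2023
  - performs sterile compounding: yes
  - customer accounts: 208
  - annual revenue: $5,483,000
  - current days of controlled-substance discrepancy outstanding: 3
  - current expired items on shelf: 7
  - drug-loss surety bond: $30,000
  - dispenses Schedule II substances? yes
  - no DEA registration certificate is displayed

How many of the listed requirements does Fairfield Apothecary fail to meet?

1. prescription-monitoring upload 27 days ago vs limit 30 → met
2. condition 'dispenses Schedule II substances' holds; compounding area certification 66 days ago vs limit 60 → not met
3. board of pharmacy inspection 358 days ago vs limit 365 → met
4. HIPAA privacy notice present → met
5. patient counseling notice absent → not met
6. condition 'performs sterile compounding' holds; DEA registration certificate absent → not met
7. condition 'offers immunizations' holds; days of controlled-substance discrepancy outstanding 3 ≤ 5 → met
8. drug-loss surety bond $30,000 < $35,000 → not met
9. expired items on shelf 7 > 5 → not met
10. controlled-substance inventory 49 days ago vs limit 45 → not met
Not met: 6 of 10

6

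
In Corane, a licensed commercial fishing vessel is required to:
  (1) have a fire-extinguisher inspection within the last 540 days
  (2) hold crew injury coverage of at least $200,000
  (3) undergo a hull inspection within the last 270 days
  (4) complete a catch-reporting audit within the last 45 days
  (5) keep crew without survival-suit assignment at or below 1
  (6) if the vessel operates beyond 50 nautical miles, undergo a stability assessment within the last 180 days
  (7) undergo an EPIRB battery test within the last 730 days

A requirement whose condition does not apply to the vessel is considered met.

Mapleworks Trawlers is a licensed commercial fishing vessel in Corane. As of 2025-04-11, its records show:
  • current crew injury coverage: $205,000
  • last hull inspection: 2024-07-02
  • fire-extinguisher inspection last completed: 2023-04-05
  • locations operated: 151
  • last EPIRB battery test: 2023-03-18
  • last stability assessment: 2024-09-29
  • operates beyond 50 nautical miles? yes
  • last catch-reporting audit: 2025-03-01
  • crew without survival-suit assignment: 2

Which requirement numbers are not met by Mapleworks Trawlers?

1. fire-extinguisher inspection 737 days ago vs limit 540 → not met
2. crew injury coverage $205,000 ≥ $200,000 → met
3. hull inspection 283 days ago vs limit 270 → not met
4. catch-reporting audit 41 days ago vs limit 45 → met
5. crew without survival-suit assignment 2 > 1 → not met
6. condition 'operates beyond 50 nautical miles' holds; stability assessment 194 days ago vs limit 180 → not met
7. EPIRB battery test 755 days ago vs limit 730 → not met
Not met: 1, 3, 5, 6, 7

1, 3, 5, 6, 7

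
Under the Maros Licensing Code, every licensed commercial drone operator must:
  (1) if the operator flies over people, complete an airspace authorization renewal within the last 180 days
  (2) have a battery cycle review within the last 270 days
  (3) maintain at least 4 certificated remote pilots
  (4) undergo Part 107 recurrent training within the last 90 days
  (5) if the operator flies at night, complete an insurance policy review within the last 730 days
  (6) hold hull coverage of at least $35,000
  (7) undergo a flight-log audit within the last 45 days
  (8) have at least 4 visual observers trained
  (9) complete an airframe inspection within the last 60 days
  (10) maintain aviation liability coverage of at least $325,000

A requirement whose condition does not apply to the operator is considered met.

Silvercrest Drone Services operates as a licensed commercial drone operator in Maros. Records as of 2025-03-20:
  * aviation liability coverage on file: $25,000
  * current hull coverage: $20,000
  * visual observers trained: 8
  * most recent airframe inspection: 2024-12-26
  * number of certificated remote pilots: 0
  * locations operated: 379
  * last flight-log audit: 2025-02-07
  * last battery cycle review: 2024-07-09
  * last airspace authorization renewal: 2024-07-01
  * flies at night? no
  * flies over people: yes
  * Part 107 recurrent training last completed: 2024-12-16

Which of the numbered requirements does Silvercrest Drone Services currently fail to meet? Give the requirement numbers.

1, 3, 4, 6, 9, 10

1. condition 'flies over people' holds; airspace authorization renewal 262 days ago vs limit 180 → not met
2. battery cycle review 254 days ago vs limit 270 → met
3. certificated remote pilots 0 < 4 → not met
4. Part 107 recurrent training 94 days ago vs limit 90 → not met
5. condition 'flies at night' does not hold → requirement n/a → met
6. hull coverage $20,000 < $35,000 → not met
7. flight-log audit 41 days ago vs limit 45 → met
8. visual observers trained 8 ≥ 4 → met
9. airframe inspection 84 days ago vs limit 60 → not met
10. aviation liability coverage $25,000 < $325,000 → not met
Not met: 1, 3, 4, 6, 9, 10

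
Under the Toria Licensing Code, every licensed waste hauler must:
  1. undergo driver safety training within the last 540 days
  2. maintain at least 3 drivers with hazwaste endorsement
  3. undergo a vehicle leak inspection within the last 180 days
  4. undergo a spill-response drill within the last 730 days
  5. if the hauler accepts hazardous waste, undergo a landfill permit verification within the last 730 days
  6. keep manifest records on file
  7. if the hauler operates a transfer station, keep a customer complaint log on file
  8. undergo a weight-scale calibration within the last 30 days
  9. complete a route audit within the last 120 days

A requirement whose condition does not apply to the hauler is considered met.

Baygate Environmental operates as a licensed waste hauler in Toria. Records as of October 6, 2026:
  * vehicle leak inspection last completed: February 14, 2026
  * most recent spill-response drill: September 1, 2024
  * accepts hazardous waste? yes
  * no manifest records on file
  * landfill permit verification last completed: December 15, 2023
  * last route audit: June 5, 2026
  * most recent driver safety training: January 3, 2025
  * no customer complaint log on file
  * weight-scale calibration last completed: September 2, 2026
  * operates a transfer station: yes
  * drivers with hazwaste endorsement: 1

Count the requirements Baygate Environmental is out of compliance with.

1. driver safety training 641 days ago vs limit 540 → not met
2. drivers with hazwaste endorsement 1 < 3 → not met
3. vehicle leak inspection 234 days ago vs limit 180 → not met
4. spill-response drill 765 days ago vs limit 730 → not met
5. condition 'accepts hazardous waste' holds; landfill permit verification 1026 days ago vs limit 730 → not met
6. manifest records absent → not met
7. condition 'operates a transfer station' holds; customer complaint log absent → not met
8. weight-scale calibration 34 days ago vs limit 30 → not met
9. route audit 123 days ago vs limit 120 → not met
Not met: 9 of 9

9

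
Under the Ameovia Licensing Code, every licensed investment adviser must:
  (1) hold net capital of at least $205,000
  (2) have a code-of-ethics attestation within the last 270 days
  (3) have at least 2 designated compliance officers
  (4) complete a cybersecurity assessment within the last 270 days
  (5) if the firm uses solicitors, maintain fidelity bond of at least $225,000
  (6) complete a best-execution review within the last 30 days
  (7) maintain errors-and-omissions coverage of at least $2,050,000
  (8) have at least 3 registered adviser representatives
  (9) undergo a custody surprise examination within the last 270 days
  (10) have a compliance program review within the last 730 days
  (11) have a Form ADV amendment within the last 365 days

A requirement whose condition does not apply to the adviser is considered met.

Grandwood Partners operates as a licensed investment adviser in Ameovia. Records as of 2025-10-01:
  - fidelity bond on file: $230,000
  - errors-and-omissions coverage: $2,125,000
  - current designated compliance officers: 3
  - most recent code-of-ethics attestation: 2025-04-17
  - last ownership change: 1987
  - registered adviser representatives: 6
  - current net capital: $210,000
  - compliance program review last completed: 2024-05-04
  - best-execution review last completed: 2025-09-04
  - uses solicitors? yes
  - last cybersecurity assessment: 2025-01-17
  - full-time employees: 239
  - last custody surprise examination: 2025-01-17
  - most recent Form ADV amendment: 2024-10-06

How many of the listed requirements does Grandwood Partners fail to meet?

0

1. net capital $210,000 ≥ $205,000 → met
2. code-of-ethics attestation 167 days ago vs limit 270 → met
3. designated compliance officers 3 ≥ 2 → met
4. cybersecurity assessment 257 days ago vs limit 270 → met
5. condition 'uses solicitors' holds; fidelity bond $230,000 ≥ $225,000 → met
6. best-execution review 27 days ago vs limit 30 → met
7. errors-and-omissions coverage $2,125,000 ≥ $2,050,000 → met
8. registered adviser representatives 6 ≥ 3 → met
9. custody surprise examination 257 days ago vs limit 270 → met
10. compliance program review 515 days ago vs limit 730 → met
11. Form ADV amendment 360 days ago vs limit 365 → met
Not met: 0 of 11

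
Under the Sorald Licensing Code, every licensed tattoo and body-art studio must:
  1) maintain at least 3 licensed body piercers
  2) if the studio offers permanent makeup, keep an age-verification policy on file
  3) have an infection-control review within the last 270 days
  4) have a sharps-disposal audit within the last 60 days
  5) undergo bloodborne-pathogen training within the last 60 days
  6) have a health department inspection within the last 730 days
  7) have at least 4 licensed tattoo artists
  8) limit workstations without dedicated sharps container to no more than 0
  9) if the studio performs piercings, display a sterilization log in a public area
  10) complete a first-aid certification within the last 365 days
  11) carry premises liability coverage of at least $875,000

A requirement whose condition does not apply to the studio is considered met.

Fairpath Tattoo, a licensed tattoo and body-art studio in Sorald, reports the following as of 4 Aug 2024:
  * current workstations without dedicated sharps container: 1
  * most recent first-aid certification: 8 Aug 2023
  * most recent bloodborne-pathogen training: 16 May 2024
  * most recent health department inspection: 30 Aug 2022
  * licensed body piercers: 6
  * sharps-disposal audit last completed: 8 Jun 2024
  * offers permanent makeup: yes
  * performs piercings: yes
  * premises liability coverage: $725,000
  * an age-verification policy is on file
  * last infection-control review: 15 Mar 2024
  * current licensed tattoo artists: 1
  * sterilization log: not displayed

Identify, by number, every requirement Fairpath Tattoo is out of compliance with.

5, 7, 8, 9, 11

1. licensed body piercers 6 ≥ 3 → met
2. condition 'offers permanent makeup' holds; age-verification policy present → met
3. infection-control review 142 days ago vs limit 270 → met
4. sharps-disposal audit 57 days ago vs limit 60 → met
5. bloodborne-pathogen training 80 days ago vs limit 60 → not met
6. health department inspection 705 days ago vs limit 730 → met
7. licensed tattoo artists 1 < 4 → not met
8. workstations without dedicated sharps container 1 > 0 → not met
9. condition 'performs piercings' holds; sterilization log absent → not met
10. first-aid certification 362 days ago vs limit 365 → met
11. premises liability coverage $725,000 < $875,000 → not met
Not met: 5, 7, 8, 9, 11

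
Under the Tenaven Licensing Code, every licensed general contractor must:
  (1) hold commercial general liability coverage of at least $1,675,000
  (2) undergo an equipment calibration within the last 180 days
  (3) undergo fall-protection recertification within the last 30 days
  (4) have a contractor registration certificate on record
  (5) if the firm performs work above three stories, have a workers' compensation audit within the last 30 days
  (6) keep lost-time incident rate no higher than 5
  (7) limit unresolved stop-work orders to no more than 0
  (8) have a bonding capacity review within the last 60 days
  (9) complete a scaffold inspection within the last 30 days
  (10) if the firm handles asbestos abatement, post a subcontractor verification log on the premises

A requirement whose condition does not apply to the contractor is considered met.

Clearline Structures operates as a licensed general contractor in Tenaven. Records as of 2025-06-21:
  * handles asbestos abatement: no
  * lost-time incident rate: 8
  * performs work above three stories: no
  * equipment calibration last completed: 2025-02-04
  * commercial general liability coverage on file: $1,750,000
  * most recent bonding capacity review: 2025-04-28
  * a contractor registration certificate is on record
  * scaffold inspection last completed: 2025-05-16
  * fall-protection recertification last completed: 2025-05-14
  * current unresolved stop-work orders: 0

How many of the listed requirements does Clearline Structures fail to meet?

3

1. commercial general liability coverage $1,750,000 ≥ $1,675,000 → met
2. equipment calibration 137 days ago vs limit 180 → met
3. fall-protection recertification 38 days ago vs limit 30 → not met
4. contractor registration certificate present → met
5. condition 'performs work above three stories' does not hold → requirement n/a → met
6. lost-time incident rate 8 > 5 → not met
7. unresolved stop-work orders 0 ≤ 0 → met
8. bonding capacity review 54 days ago vs limit 60 → met
9. scaffold inspection 36 days ago vs limit 30 → not met
10. condition 'handles asbestos abatement' does not hold → requirement n/a → met
Not met: 3 of 10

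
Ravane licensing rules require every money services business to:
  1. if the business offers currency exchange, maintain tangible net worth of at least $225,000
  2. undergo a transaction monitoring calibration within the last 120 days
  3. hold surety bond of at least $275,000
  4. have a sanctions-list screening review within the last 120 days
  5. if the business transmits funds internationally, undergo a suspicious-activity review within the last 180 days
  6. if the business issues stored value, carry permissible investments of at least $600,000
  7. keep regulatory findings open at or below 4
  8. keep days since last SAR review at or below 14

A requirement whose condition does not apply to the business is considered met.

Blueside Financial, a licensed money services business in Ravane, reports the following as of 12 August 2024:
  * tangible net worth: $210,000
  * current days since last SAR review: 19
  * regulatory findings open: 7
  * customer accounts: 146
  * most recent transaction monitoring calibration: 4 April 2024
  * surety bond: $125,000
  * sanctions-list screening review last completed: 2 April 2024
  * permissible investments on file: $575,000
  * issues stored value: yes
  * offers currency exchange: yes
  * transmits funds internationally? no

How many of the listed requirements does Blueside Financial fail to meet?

1. condition 'offers currency exchange' holds; tangible net worth $210,000 < $225,000 → not met
2. transaction monitoring calibration 130 days ago vs limit 120 → not met
3. surety bond $125,000 < $275,000 → not met
4. sanctions-list screening review 132 days ago vs limit 120 → not met
5. condition 'transmits funds internationally' does not hold → requirement n/a → met
6. condition 'issues stored value' holds; permissible investments $575,000 < $600,000 → not met
7. regulatory findings open 7 > 4 → not met
8. days since last SAR review 19 > 14 → not met
Not met: 7 of 8

7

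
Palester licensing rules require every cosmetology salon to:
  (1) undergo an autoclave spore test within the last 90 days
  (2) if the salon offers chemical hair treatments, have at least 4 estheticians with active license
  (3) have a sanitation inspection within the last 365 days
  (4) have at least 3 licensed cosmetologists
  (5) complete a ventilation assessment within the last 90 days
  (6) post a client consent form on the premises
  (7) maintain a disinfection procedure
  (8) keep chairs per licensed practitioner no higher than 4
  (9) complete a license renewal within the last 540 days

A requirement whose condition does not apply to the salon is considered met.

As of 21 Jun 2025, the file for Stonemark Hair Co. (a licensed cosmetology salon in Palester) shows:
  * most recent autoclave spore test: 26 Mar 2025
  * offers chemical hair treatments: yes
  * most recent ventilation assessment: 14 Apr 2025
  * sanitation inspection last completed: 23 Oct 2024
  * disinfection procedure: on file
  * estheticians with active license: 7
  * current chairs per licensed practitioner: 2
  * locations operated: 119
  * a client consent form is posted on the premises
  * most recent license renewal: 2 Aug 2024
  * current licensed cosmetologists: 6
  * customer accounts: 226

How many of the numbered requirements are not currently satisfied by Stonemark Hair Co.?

1. autoclave spore test 87 days ago vs limit 90 → met
2. condition 'offers chemical hair treatments' holds; estheticians with active license 7 ≥ 4 → met
3. sanitation inspection 241 days ago vs limit 365 → met
4. licensed cosmetologists 6 ≥ 3 → met
5. ventilation assessment 68 days ago vs limit 90 → met
6. client consent form present → met
7. disinfection procedure present → met
8. chairs per licensed practitioner 2 ≤ 4 → met
9. license renewal 323 days ago vs limit 540 → met
Not met: 0 of 9

0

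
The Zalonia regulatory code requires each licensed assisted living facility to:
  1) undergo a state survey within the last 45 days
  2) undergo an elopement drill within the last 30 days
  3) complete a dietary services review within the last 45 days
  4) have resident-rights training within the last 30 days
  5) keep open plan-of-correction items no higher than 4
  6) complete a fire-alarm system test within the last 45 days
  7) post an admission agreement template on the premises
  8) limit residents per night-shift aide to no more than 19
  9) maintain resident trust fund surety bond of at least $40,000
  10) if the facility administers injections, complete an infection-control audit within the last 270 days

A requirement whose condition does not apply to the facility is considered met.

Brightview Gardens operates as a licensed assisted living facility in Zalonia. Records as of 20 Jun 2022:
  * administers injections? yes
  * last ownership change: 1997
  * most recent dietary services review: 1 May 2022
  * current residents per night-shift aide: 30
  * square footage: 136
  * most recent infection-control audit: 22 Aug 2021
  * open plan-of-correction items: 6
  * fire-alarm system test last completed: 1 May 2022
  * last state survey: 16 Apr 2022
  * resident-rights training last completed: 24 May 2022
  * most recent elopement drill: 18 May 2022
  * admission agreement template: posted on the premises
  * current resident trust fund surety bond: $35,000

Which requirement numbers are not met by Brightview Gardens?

1, 2, 3, 5, 6, 8, 9, 10

1. state survey 65 days ago vs limit 45 → not met
2. elopement drill 33 days ago vs limit 30 → not met
3. dietary services review 50 days ago vs limit 45 → not met
4. resident-rights training 27 days ago vs limit 30 → met
5. open plan-of-correction items 6 > 4 → not met
6. fire-alarm system test 50 days ago vs limit 45 → not met
7. admission agreement template present → met
8. residents per night-shift aide 30 > 19 → not met
9. resident trust fund surety bond $35,000 < $40,000 → not met
10. condition 'administers injections' holds; infection-control audit 302 days ago vs limit 270 → not met
Not met: 1, 2, 3, 5, 6, 8, 9, 10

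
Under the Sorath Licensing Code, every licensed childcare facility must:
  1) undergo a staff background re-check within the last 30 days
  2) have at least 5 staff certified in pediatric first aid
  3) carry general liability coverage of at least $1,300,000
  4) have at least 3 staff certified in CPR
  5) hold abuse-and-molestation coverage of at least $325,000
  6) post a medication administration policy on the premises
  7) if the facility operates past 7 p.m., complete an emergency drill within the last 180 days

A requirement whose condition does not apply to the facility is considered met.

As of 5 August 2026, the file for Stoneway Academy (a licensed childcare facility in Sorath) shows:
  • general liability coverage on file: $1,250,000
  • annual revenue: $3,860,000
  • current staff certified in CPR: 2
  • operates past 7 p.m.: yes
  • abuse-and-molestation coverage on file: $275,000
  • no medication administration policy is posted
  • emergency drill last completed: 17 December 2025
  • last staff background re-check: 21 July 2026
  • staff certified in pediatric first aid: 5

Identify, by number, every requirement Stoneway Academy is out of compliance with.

3, 4, 5, 6, 7

1. staff background re-check 15 days ago vs limit 30 → met
2. staff certified in pediatric first aid 5 ≥ 5 → met
3. general liability coverage $1,250,000 < $1,300,000 → not met
4. staff certified in CPR 2 < 3 → not met
5. abuse-and-molestation coverage $275,000 < $325,000 → not met
6. medication administration policy absent → not met
7. condition 'operates past 7 p.m.' holds; emergency drill 231 days ago vs limit 180 → not met
Not met: 3, 4, 5, 6, 7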